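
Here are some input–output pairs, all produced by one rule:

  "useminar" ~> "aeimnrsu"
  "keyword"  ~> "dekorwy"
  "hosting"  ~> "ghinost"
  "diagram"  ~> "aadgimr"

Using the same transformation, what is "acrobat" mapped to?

In each case the input is transformed by: sort the characters into alphabetical order.
Applying that to "acrobat" gives "aabcort".

aabcort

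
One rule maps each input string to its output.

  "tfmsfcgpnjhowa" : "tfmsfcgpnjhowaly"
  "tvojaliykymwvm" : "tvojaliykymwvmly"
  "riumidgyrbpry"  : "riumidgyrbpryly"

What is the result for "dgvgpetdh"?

The transformation: append "ly".
So "dgvgpetdh" becomes "dgvgpetdhly".

dgvgpetdhly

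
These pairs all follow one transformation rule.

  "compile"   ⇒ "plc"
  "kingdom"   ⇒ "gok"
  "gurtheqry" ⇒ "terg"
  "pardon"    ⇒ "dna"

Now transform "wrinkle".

Rule — move the first 2 characters to the end (rotate left by 2), then keep every other character starting from the second (positions 2nd, 4th, 6th, ...).
Working it through for "wrinkle": intermediate "inklewr", final "nlw".

nlw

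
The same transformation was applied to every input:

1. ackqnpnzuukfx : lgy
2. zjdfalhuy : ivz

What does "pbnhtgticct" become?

The pattern: shift every letter 1 place forward in the alphabet (wrapping around), then keep only the last 3 characters.
"pbnhtgticct" → "ddu".

ddu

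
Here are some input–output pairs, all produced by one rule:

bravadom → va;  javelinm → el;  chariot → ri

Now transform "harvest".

The transformation: swap each adjacent pair of characters (1↔2, 3↔4, ...), then keep one character in every 3, starting at position 3 (positions 3rd, 6th, 9th, ...).
Starting from "harvest": after the first operation, "ahvrset"; after the second, "ve".

ve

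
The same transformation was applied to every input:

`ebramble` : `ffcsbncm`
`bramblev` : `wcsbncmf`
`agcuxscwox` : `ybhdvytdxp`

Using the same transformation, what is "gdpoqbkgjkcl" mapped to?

mheqprclhkld

The transformation: shift every letter 1 place forward in the alphabet (wrapping around), then move the last character to the front.
Applying both steps to "gdpoqbkgjkcl": "heqprclhkldm", then "mheqprclhkld".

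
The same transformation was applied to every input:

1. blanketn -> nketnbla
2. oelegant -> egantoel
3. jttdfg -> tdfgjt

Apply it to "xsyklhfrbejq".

hfrbejqxsykl

The transformation: move the last character to the front, then swap the front and back halves of the string.
"xsyklhfrbejq" → "hfrbejqxsykl".
(Check on "jttdfg": → "gjttdf" → "tdfgjt" ✓)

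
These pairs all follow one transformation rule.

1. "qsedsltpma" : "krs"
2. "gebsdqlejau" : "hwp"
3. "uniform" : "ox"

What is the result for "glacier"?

The pattern: shift every letter 6 places forward in the alphabet (wrapping around), then keep one character in every 3, starting at position 3 (positions 3rd, 6th, 9th, ...).
Applying both steps to "glacier": "mrgiokx", then "gk".
(Check on "gebsdqlejau": → "mkhyjwrkpga" → "hwp" ✓)

gk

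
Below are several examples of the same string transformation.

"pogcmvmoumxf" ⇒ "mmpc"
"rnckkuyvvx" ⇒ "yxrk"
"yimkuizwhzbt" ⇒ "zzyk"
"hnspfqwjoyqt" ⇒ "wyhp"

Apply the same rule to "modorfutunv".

unmo

In each case the input is transformed by: keep one character in every 3, starting at position 1 (positions 1st, 4th, 7th, ...), then move the first 2 characters to the end (rotate left by 2).
"modorfutunv" → "moun" → "unmo".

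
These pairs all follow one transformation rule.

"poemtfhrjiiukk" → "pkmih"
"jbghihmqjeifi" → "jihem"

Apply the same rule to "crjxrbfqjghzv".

cvxgf

In each case the input is transformed by: keep one character in every 3, starting at position 1 (positions 1st, 4th, 7th, ...), then take characters alternately from the front and the back (1st, last, 2nd, 2nd-last, ...).
Working it through for "crjxrbfqjghzv": intermediate "cxfgv", final "cvxgf".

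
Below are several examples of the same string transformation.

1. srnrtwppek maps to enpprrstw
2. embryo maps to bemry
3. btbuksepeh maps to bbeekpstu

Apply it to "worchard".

achorrw

Each output is the input with this applied: delete the last character, then sort the characters into alphabetical order.
"worchard" → "achorrw".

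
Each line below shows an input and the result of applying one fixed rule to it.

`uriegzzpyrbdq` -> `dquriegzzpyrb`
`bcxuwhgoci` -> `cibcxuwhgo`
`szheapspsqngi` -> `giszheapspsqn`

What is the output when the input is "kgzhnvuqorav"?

avkgzhnvuqor

The transformation: move the last 2 characters to the front (rotate right by 2).
"kgzhnvuqorav" → "avkgzhnvuqor".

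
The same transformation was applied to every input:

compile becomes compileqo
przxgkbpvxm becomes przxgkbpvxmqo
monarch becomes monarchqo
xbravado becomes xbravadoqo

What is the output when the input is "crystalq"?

crystalqqo

Looking at the pairs, the operation is to append "qo".
Applying that to "crystalq" gives "crystalqqo".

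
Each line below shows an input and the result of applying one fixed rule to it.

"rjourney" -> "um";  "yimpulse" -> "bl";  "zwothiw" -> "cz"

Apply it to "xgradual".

The rule is to shift every letter 3 places forward in the alphabet (wrapping around), then keep only the first 2 characters.
For "xgradual", step one produces "ajudgxdo"; step two turns that into "aj".

aj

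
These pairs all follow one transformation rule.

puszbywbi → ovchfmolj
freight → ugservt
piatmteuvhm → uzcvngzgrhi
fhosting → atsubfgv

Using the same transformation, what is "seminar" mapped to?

nefrzva

Rule — shift every letter 13 places forward in the alphabet (wrapping around) — i.e. ROT13, then move the last 2 characters to the front (rotate right by 2).
Starting from "seminar": after the first operation, "frzvane"; after the second, "nefrzva".
(Check on "puszbywbi": → "chfmoljov" → "ovchfmolj" ✓)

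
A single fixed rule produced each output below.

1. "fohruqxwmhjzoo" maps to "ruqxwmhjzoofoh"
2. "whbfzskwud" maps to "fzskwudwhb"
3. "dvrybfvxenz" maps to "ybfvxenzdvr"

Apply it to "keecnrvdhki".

What's happening: move the first 3 characters to the end (rotate left by 3).
"keecnrvdhki" → "cnrvdhkikee".

cnrvdhkikee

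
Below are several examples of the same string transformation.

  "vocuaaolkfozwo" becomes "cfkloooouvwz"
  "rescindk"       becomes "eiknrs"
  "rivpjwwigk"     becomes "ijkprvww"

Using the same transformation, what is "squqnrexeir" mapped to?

The transformation: sort the characters into alphabetical order, then delete the first 2 characters.
Starting from "squqnrexeir": after the first operation, "eeinqqrrsux"; after the second, "inqqrrsux".

inqqrrsux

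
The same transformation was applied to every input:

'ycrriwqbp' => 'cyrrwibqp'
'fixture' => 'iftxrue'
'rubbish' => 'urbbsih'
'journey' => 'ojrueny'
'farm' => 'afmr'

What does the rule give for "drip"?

The rule is to swap each adjacent pair of characters (1↔2, 3↔4, ...).
Doing the same to "drip": "rdpi".

rdpi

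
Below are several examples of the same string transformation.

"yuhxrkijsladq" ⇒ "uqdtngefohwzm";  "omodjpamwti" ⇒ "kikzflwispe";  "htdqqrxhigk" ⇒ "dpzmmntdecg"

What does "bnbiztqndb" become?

xjxevpmjzx

What's happening: shift every letter 4 places backward in the alphabet (wrapping around).
So "bnbiztqndb" becomes "xjxevpmjzx".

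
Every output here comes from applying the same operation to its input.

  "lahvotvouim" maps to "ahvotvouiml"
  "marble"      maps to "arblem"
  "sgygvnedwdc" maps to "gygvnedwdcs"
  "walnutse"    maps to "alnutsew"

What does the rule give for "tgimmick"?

gimmickt

The pattern: move the first character to the end.
For "tgimmick" the result is "gimmickt".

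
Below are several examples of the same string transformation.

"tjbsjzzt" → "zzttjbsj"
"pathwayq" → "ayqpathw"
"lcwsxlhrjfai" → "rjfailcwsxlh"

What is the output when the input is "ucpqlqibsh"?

The rule is to swap the front and back halves of the string, then move the first character to the end.
Working it through for "ucpqlqibsh": intermediate "qibshucpql", final "ibshucpqlq".

ibshucpqlq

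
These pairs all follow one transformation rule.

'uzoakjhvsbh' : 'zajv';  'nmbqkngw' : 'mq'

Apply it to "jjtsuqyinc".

In each case the input is transformed by: delete the last 3 characters, then keep every other character starting from the second (positions 2nd, 4th, 6th, ...).
On "jjtsuqyinc": the first step gives "jjtsuqy", and the second then gives "jsq".

jsq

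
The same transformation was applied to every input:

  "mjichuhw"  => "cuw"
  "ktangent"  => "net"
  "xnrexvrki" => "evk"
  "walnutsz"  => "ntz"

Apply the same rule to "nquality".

aiy

Looking at the pairs, the operation is to delete the first 3 characters, then keep every other character starting from the first (positions 1st, 3rd, 5th, ...).
"nquality" → "ality" → "aiy".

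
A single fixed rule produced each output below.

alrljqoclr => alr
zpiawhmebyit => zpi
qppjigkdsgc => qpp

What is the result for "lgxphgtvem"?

lgx

Each output is the input with this applied: keep only the first 3 characters.
"lgxphgtvem" → "lgx".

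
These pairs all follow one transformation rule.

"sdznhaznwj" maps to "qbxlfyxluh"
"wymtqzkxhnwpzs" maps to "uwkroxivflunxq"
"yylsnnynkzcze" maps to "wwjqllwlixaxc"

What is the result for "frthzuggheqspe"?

Looking at the pairs, the operation is to shift every letter 2 places backward in the alphabet (wrapping around).
On "frthzuggheqspe" that produces "dprfxseefcoqnc".

dprfxseefcoqnc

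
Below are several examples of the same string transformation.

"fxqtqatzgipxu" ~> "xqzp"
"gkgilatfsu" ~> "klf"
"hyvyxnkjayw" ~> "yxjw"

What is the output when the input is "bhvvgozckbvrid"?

Looking at the pairs, the operation is to keep one character in every 3, starting at position 2 (positions 2nd, 5th, 8th, ...).
Doing the same to "bhvvgozckbvrid": "hgcvd".

hgcvd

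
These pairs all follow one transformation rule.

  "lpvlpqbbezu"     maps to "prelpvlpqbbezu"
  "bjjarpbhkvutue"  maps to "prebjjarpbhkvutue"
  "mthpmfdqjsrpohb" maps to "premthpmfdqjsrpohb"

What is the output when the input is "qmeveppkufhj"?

preqmeveppkufhj

What's happening: prepend "pre".
"qmeveppkufhj" → "preqmeveppkufhj".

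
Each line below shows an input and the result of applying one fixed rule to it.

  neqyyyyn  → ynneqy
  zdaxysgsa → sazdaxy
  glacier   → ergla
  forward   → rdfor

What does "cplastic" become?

What's happening: move the last 2 characters to the front (rotate right by 2), then delete the last 2 characters.
Applying both steps to "cplastic": "iccplast", then "iccpla".

iccpla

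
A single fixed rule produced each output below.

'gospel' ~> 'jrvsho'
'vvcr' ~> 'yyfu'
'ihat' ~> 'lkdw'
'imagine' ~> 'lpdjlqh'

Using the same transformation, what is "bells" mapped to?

Each output is the input with this applied: shift every letter 3 places forward in the alphabet (wrapping around).
So "bells" becomes "ehoov".

ehoov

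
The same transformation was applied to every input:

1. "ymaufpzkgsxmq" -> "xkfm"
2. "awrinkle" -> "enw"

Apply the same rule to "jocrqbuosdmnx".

moqo

In each case the input is transformed by: keep one character in every 3, starting at position 2 (positions 2nd, 5th, 8th, ...), then reverse the string.
On "jocrqbuosdmnx": the first step gives "oqom", and the second then gives "moqo".
(Check on "ymaufpzkgsxmq": → "mfkx" → "xkfm" ✓)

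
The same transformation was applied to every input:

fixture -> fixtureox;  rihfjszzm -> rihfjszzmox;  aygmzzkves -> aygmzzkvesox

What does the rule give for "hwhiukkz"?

In each case the input is transformed by: append "ox".
Applying that to "hwhiukkz" gives "hwhiukkzox".

hwhiukkzox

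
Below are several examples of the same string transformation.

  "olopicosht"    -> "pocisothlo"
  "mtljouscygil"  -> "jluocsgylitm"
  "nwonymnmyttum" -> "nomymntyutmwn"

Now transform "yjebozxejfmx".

bezoexfjxmjy

In each case the input is transformed by: swap each adjacent pair of characters (1↔2, 3↔4, ...), then move the first 2 characters to the end (rotate left by 2).
So "yjebozxejfmx" becomes "bezoexfjxmjy".
(Check on "olopicosht": → "lopocisoth" → "pocisothlo" ✓)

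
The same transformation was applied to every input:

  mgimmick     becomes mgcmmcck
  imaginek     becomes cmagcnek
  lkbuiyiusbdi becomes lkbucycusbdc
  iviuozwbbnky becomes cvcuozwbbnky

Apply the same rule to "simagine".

scmagcne

The pattern: replace every "i" with "c".
Applying that to "simagine" gives "scmagcne".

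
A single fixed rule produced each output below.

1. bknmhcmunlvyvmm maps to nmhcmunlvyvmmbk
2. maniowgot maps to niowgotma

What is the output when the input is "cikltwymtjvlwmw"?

kltwymtjvlwmwci

The rule is to move the first 2 characters to the end (rotate left by 2).
On "cikltwymtjvlwmw" that produces "kltwymtjvlwmwci".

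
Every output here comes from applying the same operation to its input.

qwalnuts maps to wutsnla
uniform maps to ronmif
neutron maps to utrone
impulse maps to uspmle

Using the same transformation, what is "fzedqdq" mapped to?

zqqedd

Each output is the input with this applied: delete the first character, then sort the characters into reverse alphabetical order.
For "fzedqdq", step one produces "zedqdq"; step two turns that into "zqqedd".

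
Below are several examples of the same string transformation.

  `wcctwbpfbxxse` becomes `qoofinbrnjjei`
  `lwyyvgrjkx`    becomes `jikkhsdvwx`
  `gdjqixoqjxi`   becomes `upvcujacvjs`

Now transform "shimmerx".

The rule is to shift every letter 12 places forward in the alphabet (wrapping around), then swap the first and last characters.
On "shimmerx": the first step gives "etuyyqdj", and the second then gives "jtuyyqde".

jtuyyqde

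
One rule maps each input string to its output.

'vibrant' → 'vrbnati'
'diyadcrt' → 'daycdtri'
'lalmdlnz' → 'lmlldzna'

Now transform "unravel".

uarevln

What's happening: swap each adjacent pair of characters (1↔2, 3↔4, ...), then move the first character to the end.
Starting from "unravel": after the first operation, "nuarevl"; after the second, "uarevln".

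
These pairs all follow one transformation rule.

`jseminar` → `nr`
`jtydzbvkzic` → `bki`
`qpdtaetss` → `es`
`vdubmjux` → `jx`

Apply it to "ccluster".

The transformation: keep every other character starting from the second (positions 2nd, 4th, 6th, ...), then delete the first 2 characters.
"ccluster" → "cutr" → "tr".

tr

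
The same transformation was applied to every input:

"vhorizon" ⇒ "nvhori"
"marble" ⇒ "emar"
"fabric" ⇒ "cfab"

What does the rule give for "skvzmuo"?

Each output is the input with this applied: move the last character to the front, then delete the last 2 characters.
"skvzmuo" → "oskvzmu" → "oskvz".

oskvz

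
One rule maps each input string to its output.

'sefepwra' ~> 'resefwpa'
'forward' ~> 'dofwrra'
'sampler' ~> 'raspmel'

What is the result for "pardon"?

oapdrn

The transformation: swap each adjacent pair of characters (1↔2, 3↔4, ...), then move the last character to the front.
"pardon" → "oapdrn".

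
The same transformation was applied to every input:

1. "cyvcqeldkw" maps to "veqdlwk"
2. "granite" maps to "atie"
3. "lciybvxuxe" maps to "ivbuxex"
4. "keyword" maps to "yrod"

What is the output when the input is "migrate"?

In each case the input is transformed by: swap each adjacent pair of characters (1↔2, 3↔4, ...), then delete the first 3 characters.
Working it through for "migrate": intermediate "imrgtae", final "gtae".

gtae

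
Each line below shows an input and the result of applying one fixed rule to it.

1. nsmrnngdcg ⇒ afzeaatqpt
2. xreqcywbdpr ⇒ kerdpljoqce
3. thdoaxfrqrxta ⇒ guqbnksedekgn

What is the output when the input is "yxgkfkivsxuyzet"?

lktxsxvifkhlmrg

Looking at the pairs, the operation is to shift every letter 13 places forward in the alphabet (wrapping around) — i.e. ROT13.
Applying that to "yxgkfkivsxuyzet" gives "lktxsxvifkhlmrg".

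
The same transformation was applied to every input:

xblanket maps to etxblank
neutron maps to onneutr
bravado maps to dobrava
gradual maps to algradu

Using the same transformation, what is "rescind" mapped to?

Looking at the pairs, the operation is to move the last 2 characters to the front (rotate right by 2).
On "rescind" that produces "ndresci".

ndresci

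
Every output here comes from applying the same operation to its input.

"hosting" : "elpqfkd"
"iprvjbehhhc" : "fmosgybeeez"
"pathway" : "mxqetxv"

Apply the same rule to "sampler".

Rule — shift every letter 3 places backward in the alphabet (wrapping around).
"sampler" → "pxjmibo".

pxjmibo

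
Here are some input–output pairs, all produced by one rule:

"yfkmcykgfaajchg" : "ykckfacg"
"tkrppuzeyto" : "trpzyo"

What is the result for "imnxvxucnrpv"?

invunp

Looking at the pairs, the operation is to keep every other character starting from the first (positions 1st, 3rd, 5th, ...).
For "imnxvxucnrpv" the result is "invunp".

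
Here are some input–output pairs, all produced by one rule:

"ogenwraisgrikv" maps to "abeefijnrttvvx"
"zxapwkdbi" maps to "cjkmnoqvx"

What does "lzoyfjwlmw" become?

What's happening: shift every letter 13 places forward in the alphabet (wrapping around) — i.e. ROT13, then sort the characters into alphabetical order.
Doing the same to "lzoyfjwlmw": "bjjlmswyyz".

bjjlmswyyz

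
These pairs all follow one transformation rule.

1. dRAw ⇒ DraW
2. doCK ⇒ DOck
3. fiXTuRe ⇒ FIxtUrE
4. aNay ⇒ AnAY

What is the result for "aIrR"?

AiRr

Rule — flip the case of every letter.
Applying that to "aIrR" gives "AiRr".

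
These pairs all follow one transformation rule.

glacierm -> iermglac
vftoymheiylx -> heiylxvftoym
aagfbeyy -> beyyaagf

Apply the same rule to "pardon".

Looking at the pairs, the operation is to swap the front and back halves of the string.
So "pardon" becomes "donpar".

donpar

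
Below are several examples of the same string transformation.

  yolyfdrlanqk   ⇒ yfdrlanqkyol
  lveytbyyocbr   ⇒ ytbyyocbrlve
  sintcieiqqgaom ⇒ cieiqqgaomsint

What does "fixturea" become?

What's happening: move the last 3 characters to the front (rotate right by 3), then swap the front and back halves of the string.
Applying both steps to "fixturea": "reafixtu", then "ixtureaf".

ixtureaf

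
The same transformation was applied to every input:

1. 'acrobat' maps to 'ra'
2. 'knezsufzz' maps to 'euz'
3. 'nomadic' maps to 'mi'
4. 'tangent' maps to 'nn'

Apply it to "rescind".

Looking at the pairs, the operation is to keep one character in every 3, starting at position 3 (positions 3rd, 6th, 9th, ...).
On "rescind" that produces "sn".

sn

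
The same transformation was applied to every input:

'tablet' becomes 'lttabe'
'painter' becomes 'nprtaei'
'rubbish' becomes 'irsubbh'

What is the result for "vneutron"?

ortuvenn

Each output is the input with this applied: sort the characters into alphabetical order, then move the first 3 characters to the end (rotate left by 3).
Working it through for "vneutron": intermediate "ennortuv", final "ortuvenn".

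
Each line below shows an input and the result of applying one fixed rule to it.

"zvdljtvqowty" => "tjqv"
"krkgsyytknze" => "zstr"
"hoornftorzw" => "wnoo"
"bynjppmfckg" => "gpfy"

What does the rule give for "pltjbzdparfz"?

Rule — keep one character in every 3, starting at position 2 (positions 2nd, 5th, 8th, ...), then swap the first and last characters.
"pltjbzdparfz" → "lbpf" → "fbpl".

fbpl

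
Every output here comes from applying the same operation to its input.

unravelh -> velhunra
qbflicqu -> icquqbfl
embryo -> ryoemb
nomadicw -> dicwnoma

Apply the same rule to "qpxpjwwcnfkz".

wcnfkzqpxpjw

The rule is to swap the front and back halves of the string.
"qpxpjwwcnfkz" → "wcnfkzqpxpjw".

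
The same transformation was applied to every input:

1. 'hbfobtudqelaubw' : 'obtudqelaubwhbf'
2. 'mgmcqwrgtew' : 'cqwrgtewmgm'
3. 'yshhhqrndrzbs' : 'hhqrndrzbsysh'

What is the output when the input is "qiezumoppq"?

zumoppqqie

Each output is the input with this applied: move the first 3 characters to the end (rotate left by 3).
Doing the same to "qiezumoppq": "zumoppqqie".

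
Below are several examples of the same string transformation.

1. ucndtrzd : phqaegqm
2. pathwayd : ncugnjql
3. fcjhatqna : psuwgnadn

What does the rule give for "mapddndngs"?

nzqcaqaqft

Looking at the pairs, the operation is to swap each adjacent pair of characters (1↔2, 3↔4, ...), then shift every letter 13 places forward in the alphabet (wrapping around) — i.e. ROT13.
On "mapddndngs": the first step gives "amdpndndsg", and the second then gives "nzqcaqaqft".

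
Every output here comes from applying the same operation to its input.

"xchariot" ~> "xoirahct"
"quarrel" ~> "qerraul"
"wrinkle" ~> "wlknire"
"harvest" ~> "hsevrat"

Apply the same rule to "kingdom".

kodgnim

The rule is to swap the first and last characters, then reverse the string.
"kingdom" → "mingdok" → "kodgnim".
(Check on "quarrel": → "luarreq" → "qerraul" ✓)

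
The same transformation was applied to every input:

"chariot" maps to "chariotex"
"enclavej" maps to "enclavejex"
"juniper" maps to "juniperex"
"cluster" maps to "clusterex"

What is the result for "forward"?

Rule — append "ex".
For "forward" the result is "forwardex".

forwardex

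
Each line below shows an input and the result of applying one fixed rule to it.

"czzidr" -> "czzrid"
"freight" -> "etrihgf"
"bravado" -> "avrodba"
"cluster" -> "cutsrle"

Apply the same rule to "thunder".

Each output is the input with this applied: sort the characters into reverse alphabetical order, then move the last character to the front.
For "thunder", step one produces "utrnhed"; step two turns that into "dutrnhe".

dutrnhe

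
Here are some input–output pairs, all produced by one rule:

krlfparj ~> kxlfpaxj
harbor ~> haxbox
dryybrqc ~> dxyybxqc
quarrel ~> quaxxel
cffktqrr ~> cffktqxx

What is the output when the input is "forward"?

foxwaxd

What's happening: replace every "r" with "x".
"forward" → "foxwaxd".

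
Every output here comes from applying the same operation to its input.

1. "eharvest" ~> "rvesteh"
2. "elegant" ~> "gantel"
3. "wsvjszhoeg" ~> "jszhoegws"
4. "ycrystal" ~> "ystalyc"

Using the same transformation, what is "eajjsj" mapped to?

jsjea

Looking at the pairs, the operation is to move the first 3 characters to the end (rotate left by 3), then delete the last character.
Applying both steps to "eajjsj": "jsjeaj", then "jsjea".
(Check on "elegant": → "gantele" → "gantel" ✓)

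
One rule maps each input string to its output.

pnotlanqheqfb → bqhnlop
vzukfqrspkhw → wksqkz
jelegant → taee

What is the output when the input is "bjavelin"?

Looking at the pairs, the operation is to reverse the string, then keep every other character starting from the first (positions 1st, 3rd, 5th, ...).
"bjavelin" → "nilevajb" → "nlvj".
(Check on "pnotlanqheqfb": → "bfqehqnaltonp" → "bqhnlop" ✓)

nlvj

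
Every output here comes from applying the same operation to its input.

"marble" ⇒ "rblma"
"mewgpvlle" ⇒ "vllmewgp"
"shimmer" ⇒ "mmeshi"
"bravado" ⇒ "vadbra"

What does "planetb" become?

netpla

Each output is the input with this applied: delete the last character, then move the last 3 characters to the front (rotate right by 3).
Working it through for "planetb": intermediate "planet", final "netpla".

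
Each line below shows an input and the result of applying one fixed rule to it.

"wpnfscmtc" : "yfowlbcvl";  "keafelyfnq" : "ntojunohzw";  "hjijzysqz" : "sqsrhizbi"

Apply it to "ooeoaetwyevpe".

The transformation: swap each adjacent pair of characters (1↔2, 3↔4, ...), then shift every letter 9 places forward in the alphabet (wrapping around).
For "ooeoaetwyevpe", step one produces "oooeeawteypve"; step two turns that into "xxxnnjfcnhyen".

xxxnnjfcnhyen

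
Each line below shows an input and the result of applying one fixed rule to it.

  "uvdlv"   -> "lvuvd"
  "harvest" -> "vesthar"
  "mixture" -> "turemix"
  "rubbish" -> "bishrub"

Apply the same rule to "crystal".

stalcry

In each case the input is transformed by: move the first 3 characters to the end (rotate left by 3).
"crystal" → "stalcry".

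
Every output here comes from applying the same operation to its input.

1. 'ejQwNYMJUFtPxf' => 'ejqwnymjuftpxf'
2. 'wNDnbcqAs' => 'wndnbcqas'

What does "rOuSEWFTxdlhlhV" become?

Looking at the pairs, the operation is to convert every letter to lowercase.
"rOuSEWFTxdlhlhV" → "rousewftxdlhlhv".

rousewftxdlhlhv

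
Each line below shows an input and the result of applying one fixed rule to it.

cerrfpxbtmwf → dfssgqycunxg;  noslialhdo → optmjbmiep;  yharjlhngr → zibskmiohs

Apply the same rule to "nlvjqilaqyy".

omwkrjmbrzz

Each output is the input with this applied: shift every letter 1 place forward in the alphabet (wrapping around).
"nlvjqilaqyy" → "omwkrjmbrzz".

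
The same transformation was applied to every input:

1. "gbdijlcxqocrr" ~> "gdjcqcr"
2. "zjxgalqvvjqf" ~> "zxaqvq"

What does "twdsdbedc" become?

tddec

Each output is the input with this applied: keep every other character starting from the first (positions 1st, 3rd, 5th, ...).
Applying that to "twdsdbedc" gives "tddec".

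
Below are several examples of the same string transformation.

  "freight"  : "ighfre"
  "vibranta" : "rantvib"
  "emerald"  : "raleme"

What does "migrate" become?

The pattern: delete the last character, then move the first 3 characters to the end (rotate left by 3).
Applying that to "migrate" gives "ratmig".

ratmig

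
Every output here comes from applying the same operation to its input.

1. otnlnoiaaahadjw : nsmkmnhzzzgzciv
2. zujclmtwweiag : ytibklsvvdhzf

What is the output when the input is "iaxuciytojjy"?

hzwtbhxsniix

Each output is the input with this applied: shift every letter 1 place backward in the alphabet (wrapping around).
For "iaxuciytojjy" the result is "hzwtbhxsniix".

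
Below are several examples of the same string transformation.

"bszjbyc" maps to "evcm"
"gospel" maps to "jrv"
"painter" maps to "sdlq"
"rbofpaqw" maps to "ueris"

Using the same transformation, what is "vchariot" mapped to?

In each case the input is transformed by: shift every letter 3 places forward in the alphabet (wrapping around), then delete the last 3 characters.
For "vchariot", step one produces "yfkdulrw"; step two turns that into "yfkdu".

yfkdu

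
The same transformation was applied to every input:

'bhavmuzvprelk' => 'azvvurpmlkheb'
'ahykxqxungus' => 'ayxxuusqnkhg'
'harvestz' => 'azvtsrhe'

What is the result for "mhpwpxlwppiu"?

hxwwuppppmli

Looking at the pairs, the operation is to sort the characters into reverse alphabetical order, then move the last character to the front.
For "mhpwpxlwppiu", step one produces "xwwuppppmlih"; step two turns that into "hxwwuppppmli".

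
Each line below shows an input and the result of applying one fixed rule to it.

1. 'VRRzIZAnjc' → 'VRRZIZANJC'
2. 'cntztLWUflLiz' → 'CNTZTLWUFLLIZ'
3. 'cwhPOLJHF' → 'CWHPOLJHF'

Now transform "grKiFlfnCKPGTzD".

GRKIFLFNCKPGTZD

In each case the input is transformed by: convert every letter to uppercase.
Doing the same to "grKiFlfnCKPGTzD": "GRKIFLFNCKPGTZD".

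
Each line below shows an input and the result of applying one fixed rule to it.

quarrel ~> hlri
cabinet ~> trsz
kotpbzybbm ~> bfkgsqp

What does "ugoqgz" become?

lxf

The rule is to shift every letter 9 places backward in the alphabet (wrapping around), then delete the last 3 characters.
"ugoqgz" → "lxfhxq" → "lxf".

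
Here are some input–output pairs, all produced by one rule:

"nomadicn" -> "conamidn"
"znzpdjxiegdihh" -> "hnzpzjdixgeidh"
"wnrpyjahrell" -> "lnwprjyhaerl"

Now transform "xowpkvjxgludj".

Rule — swap each adjacent pair of characters (1↔2, 3↔4, ...), then move the last character to the front.
"xowpkvjxgludj" → "oxpwvkxjlgduj" → "joxpwvkxjlgdu".

joxpwvkxjlgdu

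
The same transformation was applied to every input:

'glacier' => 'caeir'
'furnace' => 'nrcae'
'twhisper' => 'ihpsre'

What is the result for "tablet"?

lbte

The pattern: swap each adjacent pair of characters (1↔2, 3↔4, ...), then delete the first 2 characters.
"tablet" → "atlbte" → "lbte".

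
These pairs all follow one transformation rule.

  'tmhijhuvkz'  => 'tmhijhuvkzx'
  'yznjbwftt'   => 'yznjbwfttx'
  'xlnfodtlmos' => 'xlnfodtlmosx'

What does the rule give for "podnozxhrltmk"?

podnozxhrltmkx

The transformation: append "x".
Doing the same to "podnozxhrltmk": "podnozxhrltmkx".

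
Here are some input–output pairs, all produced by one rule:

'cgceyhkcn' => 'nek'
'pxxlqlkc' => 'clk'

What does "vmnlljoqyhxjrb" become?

blohr

Looking at the pairs, the operation is to swap the first and last characters, then keep one character in every 3, starting at position 1 (positions 1st, 4th, 7th, ...).
For "vmnlljoqyhxjrb", step one produces "bmnlljoqyhxjrv"; step two turns that into "blohr".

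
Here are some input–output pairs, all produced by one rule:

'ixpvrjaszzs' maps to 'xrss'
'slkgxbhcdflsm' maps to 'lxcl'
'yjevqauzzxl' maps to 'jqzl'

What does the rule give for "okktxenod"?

kxo

Each output is the input with this applied: keep one character in every 3, starting at position 2 (positions 2nd, 5th, 8th, ...).
"okktxenod" → "kxo".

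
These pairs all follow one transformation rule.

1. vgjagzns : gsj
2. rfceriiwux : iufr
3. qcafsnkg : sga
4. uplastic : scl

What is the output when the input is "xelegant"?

The rule is to swap the front and back halves of the string, then keep one character in every 3, starting at position 1 (positions 1st, 4th, 7th, ...).
Working it through for "xelegant": intermediate "gantxele", final "gtl".

gtl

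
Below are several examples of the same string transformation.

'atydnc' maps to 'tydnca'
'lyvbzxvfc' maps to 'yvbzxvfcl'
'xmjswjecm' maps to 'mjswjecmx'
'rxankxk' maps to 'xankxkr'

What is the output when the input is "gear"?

earg

The transformation: move the first character to the end.
"gear" → "earg".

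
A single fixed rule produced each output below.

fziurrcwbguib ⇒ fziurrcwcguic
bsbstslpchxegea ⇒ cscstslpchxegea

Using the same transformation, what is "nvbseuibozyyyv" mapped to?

Rule — replace every "b" with "c".
Applying that to "nvbseuibozyyyv" gives "nvcseuicozyyyv".

nvcseuicozyyyv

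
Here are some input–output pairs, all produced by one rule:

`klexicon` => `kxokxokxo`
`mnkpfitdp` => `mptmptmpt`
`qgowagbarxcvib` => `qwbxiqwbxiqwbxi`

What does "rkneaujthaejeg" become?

Looking at the pairs, the operation is to keep one character in every 3, starting at position 1 (positions 1st, 4th, 7th, ...), then write the whole string 3 times in a row.
Working it through for "rkneaujthaejeg": intermediate "rejae", final "rejaerejaerejae".

rejaerejaerejae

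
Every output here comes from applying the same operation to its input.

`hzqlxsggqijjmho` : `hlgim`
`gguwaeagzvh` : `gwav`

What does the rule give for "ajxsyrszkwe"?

In each case the input is transformed by: keep one character in every 3, starting at position 1 (positions 1st, 4th, 7th, ...).
For "ajxsyrszkwe" the result is "assw".

assw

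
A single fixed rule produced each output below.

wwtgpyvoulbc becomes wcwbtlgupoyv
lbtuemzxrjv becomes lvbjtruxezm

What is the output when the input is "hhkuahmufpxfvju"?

What's happening: take characters alternately from the front and the back (1st, last, 2nd, 2nd-last, ...).
On "hhkuahmufpxfvju" that produces "huhjkvufaxhpmfu".

huhjkvufaxhpmfu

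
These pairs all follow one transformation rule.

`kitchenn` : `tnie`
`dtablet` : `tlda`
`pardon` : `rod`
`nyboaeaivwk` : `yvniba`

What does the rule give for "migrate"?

Each output is the input with this applied: sort the characters into reverse alphabetical order, then keep every other character starting from the first (positions 1st, 3rd, 5th, ...).
For "migrate", step one produces "trmigea"; step two turns that into "tmga".
(Check on "kitchenn": → "tnnkihec" → "tnie" ✓)

tmga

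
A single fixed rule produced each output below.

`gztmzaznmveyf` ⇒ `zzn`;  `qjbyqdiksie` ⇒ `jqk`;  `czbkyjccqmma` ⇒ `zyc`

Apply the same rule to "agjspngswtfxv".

What's happening: delete the last 3 characters, then keep one character in every 3, starting at position 2 (positions 2nd, 5th, 8th, ...).
For "agjspngswtfxv", step one produces "agjspngswt"; step two turns that into "gps".

gps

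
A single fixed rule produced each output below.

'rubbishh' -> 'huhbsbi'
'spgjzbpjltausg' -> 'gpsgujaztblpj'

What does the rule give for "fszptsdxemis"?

ssizmpetxsd

In each case the input is transformed by: take characters alternately from the front and the back (1st, last, 2nd, 2nd-last, ...), then delete the first character.
So "fszptsdxemis" becomes "ssizmpetxsd".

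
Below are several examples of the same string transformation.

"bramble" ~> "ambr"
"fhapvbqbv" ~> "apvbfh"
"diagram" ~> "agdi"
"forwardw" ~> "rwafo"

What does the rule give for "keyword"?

The transformation: delete the last 3 characters, then move the first 2 characters to the end (rotate left by 2).
"keyword" → "keyw" → "ywke".

ywke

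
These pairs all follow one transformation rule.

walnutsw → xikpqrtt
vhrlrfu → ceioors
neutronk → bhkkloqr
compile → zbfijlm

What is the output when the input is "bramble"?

xyybijo

The rule is to sort the characters into alphabetical order, then shift every letter 3 places backward in the alphabet (wrapping around).
On "bramble": the first step gives "abbelmr", and the second then gives "xyybijo".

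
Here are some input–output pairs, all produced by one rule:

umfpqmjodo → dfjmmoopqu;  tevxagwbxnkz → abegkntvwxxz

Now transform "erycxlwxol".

Rule — sort the characters into alphabetical order.
Doing the same to "erycxlwxol": "cellorwxxy".

cellorwxxy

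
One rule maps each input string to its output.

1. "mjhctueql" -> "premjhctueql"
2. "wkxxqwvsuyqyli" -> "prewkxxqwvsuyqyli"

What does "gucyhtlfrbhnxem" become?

Looking at the pairs, the operation is to prepend "pre".
Doing the same to "gucyhtlfrbhnxem": "pregucyhtlfrbhnxem".

pregucyhtlfrbhnxem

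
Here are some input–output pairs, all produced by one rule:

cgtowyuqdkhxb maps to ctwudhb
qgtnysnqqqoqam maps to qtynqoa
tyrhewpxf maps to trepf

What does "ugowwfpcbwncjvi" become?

uowpbnji

Each output is the input with this applied: keep every other character starting from the first (positions 1st, 3rd, 5th, ...).
Applying that to "ugowwfpcbwncjvi" gives "uowpbnji".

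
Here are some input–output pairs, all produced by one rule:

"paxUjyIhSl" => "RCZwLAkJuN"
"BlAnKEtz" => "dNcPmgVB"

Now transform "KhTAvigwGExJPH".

mJvcXKIYigZlrj

The rule is to shift every letter 2 places forward in the alphabet (wrapping around), then flip the case of every letter.
On "KhTAvigwGExJPH": the first step gives "MjVCxkiyIGzLRJ", and the second then gives "mJvcXKIYigZlrj".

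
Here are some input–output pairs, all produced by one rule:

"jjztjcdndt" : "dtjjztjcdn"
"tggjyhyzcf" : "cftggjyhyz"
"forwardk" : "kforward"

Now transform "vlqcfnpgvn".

vnvlqcfnpg

Rule — swap the front and back halves of the string, then move the first 3 characters to the end (rotate left by 3).
Applying that to "vlqcfnpgvn" gives "vnvlqcfnpg".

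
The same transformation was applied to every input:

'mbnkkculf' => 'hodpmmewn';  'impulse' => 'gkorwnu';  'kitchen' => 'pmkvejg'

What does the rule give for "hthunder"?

tjvjwpfg

The rule is to shift every letter 2 places forward in the alphabet (wrapping around), then move the last character to the front.
Working it through for "hthunder": intermediate "jvjwpfgt", final "tjvjwpfg".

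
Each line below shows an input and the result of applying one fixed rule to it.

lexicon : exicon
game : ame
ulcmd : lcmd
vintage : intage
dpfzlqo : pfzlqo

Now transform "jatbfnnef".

atbfnnef

Each output is the input with this applied: delete the first character.
For "jatbfnnef" the result is "atbfnnef".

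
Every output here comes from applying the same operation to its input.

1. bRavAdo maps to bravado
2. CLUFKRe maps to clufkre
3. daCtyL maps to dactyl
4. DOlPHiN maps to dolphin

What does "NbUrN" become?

nburn

The rule is to convert every letter to lowercase.
On "NbUrN" that produces "nburn".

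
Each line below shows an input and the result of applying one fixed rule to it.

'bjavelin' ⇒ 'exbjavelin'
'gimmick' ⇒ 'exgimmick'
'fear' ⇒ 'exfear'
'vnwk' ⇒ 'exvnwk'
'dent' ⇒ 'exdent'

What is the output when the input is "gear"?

exgear

The transformation: prepend "ex".
So "gear" becomes "exgear".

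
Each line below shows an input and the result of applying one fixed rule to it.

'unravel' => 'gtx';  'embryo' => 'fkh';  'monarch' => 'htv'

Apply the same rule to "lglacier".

Looking at the pairs, the operation is to keep every other character starting from the second (positions 2nd, 4th, 6th, ...), then shift every letter 7 places backward in the alphabet (wrapping around).
Doing the same to "lglacier": "ztbk".

ztbk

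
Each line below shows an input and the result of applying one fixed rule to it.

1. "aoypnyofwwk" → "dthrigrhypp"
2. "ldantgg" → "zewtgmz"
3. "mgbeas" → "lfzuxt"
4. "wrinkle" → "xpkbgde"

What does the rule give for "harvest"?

matkoxl

The pattern: shift every letter 7 places backward in the alphabet (wrapping around), then move the last character to the front.
So "harvest" becomes "matkoxl".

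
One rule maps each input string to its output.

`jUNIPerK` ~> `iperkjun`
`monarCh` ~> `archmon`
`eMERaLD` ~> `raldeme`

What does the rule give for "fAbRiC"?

ricfab

The transformation: move the first 3 characters to the end (rotate left by 3), then convert every letter to lowercase.
Working it through for "fAbRiC": intermediate "RiCfAb", final "ricfab".
(Check on "eMERaLD": → "RaLDeME" → "raldeme" ✓)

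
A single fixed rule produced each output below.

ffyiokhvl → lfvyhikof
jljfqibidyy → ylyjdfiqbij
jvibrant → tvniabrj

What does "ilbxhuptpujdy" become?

yldbjxuhputpi

Each output is the input with this applied: take characters alternately from the front and the back (1st, last, 2nd, 2nd-last, ...), then move the first character to the end.
Starting from "ilbxhuptpujdy": after the first operation, "iyldbjxuhputp"; after the second, "yldbjxuhputpi".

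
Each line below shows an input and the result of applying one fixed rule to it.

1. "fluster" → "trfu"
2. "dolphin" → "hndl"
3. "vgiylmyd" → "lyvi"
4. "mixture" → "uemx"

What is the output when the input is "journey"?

nyju

Each output is the input with this applied: keep every other character starting from the first (positions 1st, 3rd, 5th, ...), then move the last 2 characters to the front (rotate right by 2).
For "journey" the result is "nyju".
(Check on "mixture": → "mxue" → "uemx" ✓)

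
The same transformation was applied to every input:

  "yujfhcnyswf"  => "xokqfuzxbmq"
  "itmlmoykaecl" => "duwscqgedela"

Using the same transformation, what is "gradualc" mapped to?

The pattern: shift every letter 8 places backward in the alphabet (wrapping around), then reverse the string.
Doing the same to "gradualc": "udsmvsjy".

udsmvsjy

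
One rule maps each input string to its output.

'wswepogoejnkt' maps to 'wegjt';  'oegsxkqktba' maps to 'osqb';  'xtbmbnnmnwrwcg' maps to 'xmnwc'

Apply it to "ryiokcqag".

roq

Rule — keep one character in every 3, starting at position 1 (positions 1st, 4th, 7th, ...).
"ryiokcqag" → "roq".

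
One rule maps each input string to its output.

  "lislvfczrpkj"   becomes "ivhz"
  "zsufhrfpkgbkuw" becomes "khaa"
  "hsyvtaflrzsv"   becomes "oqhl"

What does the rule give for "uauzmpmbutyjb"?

Each output is the input with this applied: shift every letter 10 places backward in the alphabet (wrapping around), then keep one character in every 3, starting at position 3 (positions 3rd, 6th, 9th, ...).
"uauzmpmbutyjb" → "kqkpcfcrkjozr" → "kfkz".

kfkz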